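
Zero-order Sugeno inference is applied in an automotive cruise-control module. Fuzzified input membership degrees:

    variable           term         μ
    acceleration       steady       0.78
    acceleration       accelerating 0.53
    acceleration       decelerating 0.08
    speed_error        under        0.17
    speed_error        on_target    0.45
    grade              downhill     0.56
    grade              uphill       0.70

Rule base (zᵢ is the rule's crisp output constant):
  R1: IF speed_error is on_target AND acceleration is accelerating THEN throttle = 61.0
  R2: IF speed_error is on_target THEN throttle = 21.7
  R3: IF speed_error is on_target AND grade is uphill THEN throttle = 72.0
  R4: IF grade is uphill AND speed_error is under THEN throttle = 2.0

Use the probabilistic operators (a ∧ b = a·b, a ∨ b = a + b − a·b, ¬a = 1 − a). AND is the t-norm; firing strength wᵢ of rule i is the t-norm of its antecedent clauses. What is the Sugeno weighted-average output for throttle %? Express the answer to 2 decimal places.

42.08

R1 (z=61.0): on_target=0.45, accelerating=0.53; AND[a·b] → w = 0.2385
R2 (z=21.7): on_target=0.45 → w = 0.4500
R3 (z=72.0): on_target=0.45, uphill=0.70; AND[a·b] → w = 0.3150
R4 (z=2.0): uphill=0.70, under=0.17; AND[a·b] → w = 0.1190
Weighted average = (0.2385·61.0 + 0.4500·21.7 + 0.3150·72.0 + 0.1190·2.0) / (0.2385 + 0.4500 + 0.3150 + 0.1190)
  = 47.2315 / 1.1225 = 42.08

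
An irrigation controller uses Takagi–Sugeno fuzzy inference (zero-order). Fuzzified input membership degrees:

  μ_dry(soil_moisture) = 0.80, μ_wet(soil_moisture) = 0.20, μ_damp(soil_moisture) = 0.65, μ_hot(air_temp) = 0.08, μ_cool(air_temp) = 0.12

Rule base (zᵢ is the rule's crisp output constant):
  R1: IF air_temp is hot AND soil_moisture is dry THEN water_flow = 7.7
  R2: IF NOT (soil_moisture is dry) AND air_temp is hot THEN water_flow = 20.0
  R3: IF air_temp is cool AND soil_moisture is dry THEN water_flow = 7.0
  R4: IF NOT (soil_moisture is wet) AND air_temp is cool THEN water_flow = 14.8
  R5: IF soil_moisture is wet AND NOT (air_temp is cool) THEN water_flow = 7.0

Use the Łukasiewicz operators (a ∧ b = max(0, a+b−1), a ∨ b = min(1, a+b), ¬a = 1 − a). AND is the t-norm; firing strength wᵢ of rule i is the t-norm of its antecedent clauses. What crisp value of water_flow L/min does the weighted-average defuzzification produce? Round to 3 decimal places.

R1 (z=7.7): hot=0.08, dry=0.80; AND[max(0, a+b−1)] → w = 0.00
R2 (z=20.0): ¬dry=1−0.80=0.20, hot=0.08; AND[max(0, a+b−1)] → w = 0.00
R3 (z=7.0): cool=0.12, dry=0.80; AND[max(0, a+b−1)] → w = 0.00
R4 (z=14.8): ¬wet=1−0.20=0.80, cool=0.12; AND[max(0, a+b−1)] → w = 0.00
R5 (z=7.0): wet=0.20, ¬cool=1−0.12=0.88; AND[max(0, a+b−1)] → w = 0.08
Weighted average = (0.00·7.7 + 0.00·20.0 + 0.00·7.0 + 0.00·14.8 + 0.08·7.0) / (0.00 + 0.00 + 0.00 + 0.00 + 0.08)
  = 0.5600 / 0.0800 = 7.000

7.000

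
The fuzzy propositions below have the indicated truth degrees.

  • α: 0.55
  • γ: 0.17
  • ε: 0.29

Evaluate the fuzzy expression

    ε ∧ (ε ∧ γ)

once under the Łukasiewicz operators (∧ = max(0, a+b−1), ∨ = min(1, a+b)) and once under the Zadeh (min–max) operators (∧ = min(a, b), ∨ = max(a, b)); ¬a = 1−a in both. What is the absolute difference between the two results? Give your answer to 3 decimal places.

0.170

Under Łukasiewicz:
  ε ∧ γ = max(0, a+b−1) on (0.29, 0.17) = 0.00
  ε ∧ (ε ∧ γ) = max(0, a+b−1) on (0.29, 0.00) = 0.00
  → value = 0.0000
Under Zadeh (min–max):
  ε ∧ γ = min(a, b) on (0.29, 0.17) = 0.17
  ε ∧ (ε ∧ γ) = min(a, b) on (0.29, 0.17) = 0.17
  → value = 0.1700
|0.0000 − 0.1700| = 0.170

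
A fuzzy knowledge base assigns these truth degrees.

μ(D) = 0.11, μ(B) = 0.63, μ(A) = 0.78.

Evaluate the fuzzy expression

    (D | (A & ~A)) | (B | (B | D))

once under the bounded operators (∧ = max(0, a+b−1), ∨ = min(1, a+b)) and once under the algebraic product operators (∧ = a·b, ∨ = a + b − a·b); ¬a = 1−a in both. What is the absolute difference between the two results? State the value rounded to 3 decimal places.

Under bounded:
  ~A = 1 − 0.78 = 0.22
  A & ~A = max(0, a+b−1) on (0.78, 0.22) = 0.00
  D | (A & ~A) = min(1, a+b) on (0.11, 0.00) = 0.11
  B | D = min(1, a+b) on (0.63, 0.11) = 0.74
  B | (B | D) = min(1, a+b) on (0.63, 0.74) = 1.00
  (D | (A & ~A)) | (B | (B | D)) = min(1, a+b) on (0.11, 1.00) = 1.00
  → value = 1.0000
Under algebraic product:
  ~A = 1 − 0.7800 = 0.2200
  A & ~A = a·b on (0.7800, 0.2200) = 0.1716
  D | (A & ~A) = a + b − a·b on (0.1100, 0.1716) = 0.2627
  B | D = a + b − a·b on (0.6300, 0.1100) = 0.6707
  B | (B | D) = a + b − a·b on (0.6300, 0.6707) = 0.8782
  (D | (A & ~A)) | (B | (B | D)) = a + b − a·b on (0.2627, 0.8782) = 0.9102
  → value = 0.9102
|1.0000 − 0.9102| = 0.090

0.090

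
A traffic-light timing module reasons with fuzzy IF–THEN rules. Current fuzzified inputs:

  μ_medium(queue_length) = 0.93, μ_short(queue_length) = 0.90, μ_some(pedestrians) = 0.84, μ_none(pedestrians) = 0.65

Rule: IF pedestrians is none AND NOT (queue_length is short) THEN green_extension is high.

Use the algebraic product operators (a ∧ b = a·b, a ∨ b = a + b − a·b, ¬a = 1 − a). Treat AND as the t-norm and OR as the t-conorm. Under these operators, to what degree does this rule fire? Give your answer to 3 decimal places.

firing strength: none=0.65, ¬short=1−0.90=0.10; AND[a·b] → w = 0.0650

0.065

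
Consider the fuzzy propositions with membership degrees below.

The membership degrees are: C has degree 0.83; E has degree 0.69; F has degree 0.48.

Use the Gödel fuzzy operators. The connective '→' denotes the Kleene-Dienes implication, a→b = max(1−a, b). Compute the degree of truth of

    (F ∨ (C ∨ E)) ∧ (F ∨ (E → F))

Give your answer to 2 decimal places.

C ∨ E = max(a, b) on (0.83, 0.69) = 0.83
F ∨ (C ∨ E) = max(a, b) on (0.48, 0.83) = 0.83
E → F  [Kleene-Dienes: max(1−a, b)] with a=0.69, b=0.48 → 0.48
F ∨ (E → F) = max(a, b) on (0.48, 0.48) = 0.48
(F ∨ (C ∨ E)) ∧ (F ∨ (E → F)) = min(a, b) on (0.83, 0.48) = 0.48

0.48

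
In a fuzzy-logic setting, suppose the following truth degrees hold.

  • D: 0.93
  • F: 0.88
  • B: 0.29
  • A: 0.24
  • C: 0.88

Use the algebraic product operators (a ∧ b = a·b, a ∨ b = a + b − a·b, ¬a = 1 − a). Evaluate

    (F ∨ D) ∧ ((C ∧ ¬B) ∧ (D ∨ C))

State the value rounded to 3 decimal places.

0.614

F ∨ D = a + b − a·b on (0.8800, 0.9300) = 0.9916
¬B = 1 − 0.2900 = 0.7100
C ∧ ¬B = a·b on (0.8800, 0.7100) = 0.6248
D ∨ C = a + b − a·b on (0.9300, 0.8800) = 0.9916
(C ∧ ¬B) ∧ (D ∨ C) = a·b on (0.6248, 0.9916) = 0.6196
(F ∨ D) ∧ ((C ∧ ¬B) ∧ (D ∨ C)) = a·b on (0.9916, 0.6196) = 0.6143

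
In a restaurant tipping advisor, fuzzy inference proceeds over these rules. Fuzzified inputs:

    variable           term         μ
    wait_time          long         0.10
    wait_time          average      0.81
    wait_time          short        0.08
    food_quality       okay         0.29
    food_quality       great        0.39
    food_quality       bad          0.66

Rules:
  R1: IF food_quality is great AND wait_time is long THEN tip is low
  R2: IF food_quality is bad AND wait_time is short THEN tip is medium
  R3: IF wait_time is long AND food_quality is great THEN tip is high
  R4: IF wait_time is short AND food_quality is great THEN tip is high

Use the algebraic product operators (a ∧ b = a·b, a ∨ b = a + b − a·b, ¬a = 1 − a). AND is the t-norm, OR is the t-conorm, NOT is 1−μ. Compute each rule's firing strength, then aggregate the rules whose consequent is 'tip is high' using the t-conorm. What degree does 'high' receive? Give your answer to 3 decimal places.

0.069

R1: great=0.39, long=0.10; AND[a·b] → w = 0.0390
R2: bad=0.66, short=0.08; AND[a·b] → w = 0.0528
R3: long=0.10, great=0.39; AND[a·b] → w = 0.0390
R4: short=0.08, great=0.39; AND[a·b] → w = 0.0312
Rules with consequent 'high': {R3, R4} → strengths 0.0390, 0.0312
Aggregate via t-conorm [a + b − a·b]: 0.0690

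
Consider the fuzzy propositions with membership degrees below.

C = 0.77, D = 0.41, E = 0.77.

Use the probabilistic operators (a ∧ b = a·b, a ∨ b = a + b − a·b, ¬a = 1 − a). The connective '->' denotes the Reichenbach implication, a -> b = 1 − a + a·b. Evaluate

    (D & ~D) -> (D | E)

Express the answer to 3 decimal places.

~D = 1 − 0.4100 = 0.5900
D & ~D = a·b on (0.4100, 0.5900) = 0.2419
D | E = a + b − a·b on (0.4100, 0.7700) = 0.8643
(D & ~D) -> (D | E)  [Reichenbach: 1 − a + a·b] with a=0.2419, b=0.8643 → 0.9672

0.967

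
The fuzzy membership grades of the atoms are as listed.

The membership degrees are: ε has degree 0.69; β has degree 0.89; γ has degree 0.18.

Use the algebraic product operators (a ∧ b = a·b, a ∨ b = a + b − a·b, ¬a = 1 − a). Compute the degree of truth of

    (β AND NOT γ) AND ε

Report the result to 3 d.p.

NOT γ = 1 − 0.1800 = 0.8200
β AND NOT γ = a·b on (0.8900, 0.8200) = 0.7298
(β AND NOT γ) AND ε = a·b on (0.7298, 0.6900) = 0.5036

0.504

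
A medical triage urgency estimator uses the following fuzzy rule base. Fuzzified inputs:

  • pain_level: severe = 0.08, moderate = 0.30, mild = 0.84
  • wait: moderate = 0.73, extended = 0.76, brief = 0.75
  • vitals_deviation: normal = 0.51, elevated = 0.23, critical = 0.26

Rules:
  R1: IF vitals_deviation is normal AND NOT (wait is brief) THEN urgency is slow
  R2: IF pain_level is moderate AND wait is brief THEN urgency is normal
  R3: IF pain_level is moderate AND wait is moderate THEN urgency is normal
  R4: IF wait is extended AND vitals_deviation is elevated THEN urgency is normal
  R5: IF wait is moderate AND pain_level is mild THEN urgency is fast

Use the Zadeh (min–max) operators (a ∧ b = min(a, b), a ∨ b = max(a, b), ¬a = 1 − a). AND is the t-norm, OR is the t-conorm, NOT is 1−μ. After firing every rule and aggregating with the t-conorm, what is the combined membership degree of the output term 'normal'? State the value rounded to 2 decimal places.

R1: normal=0.51, ¬brief=1−0.75=0.25; AND[min(a, b)] → w = 0.25
R2: moderate=0.30, brief=0.75; AND[min(a, b)] → w = 0.30
R3: moderate=0.30, moderate=0.73; AND[min(a, b)] → w = 0.30
R4: extended=0.76, elevated=0.23; AND[min(a, b)] → w = 0.23
R5: moderate=0.73, mild=0.84; AND[min(a, b)] → w = 0.73
Rules with consequent 'normal': {R2, R3, R4} → strengths 0.30, 0.30, 0.23
Aggregate via t-conorm [max(a, b)]: 0.30

0.30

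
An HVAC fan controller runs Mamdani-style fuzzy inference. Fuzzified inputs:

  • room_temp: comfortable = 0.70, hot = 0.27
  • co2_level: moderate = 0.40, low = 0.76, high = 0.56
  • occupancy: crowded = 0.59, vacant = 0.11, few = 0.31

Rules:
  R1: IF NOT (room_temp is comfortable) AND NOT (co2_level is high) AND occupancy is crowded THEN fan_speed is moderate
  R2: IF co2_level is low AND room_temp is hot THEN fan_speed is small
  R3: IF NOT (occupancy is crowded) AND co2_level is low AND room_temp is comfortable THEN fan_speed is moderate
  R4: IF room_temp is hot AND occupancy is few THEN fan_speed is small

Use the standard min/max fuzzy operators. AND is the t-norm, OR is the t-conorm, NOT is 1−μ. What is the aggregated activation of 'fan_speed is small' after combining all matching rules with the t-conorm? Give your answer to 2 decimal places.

R1: ¬comfortable=1−0.70=0.30, ¬high=1−0.56=0.44, crowded=0.59; AND[min(a, b)] → w = 0.30
R2: low=0.76, hot=0.27; AND[min(a, b)] → w = 0.27
R3: ¬crowded=1−0.59=0.41, low=0.76, comfortable=0.70; AND[min(a, b)] → w = 0.41
R4: hot=0.27, few=0.31; AND[min(a, b)] → w = 0.27
Rules with consequent 'small': {R2, R4} → strengths 0.27, 0.27
Aggregate via t-conorm [max(a, b)]: 0.27

0.27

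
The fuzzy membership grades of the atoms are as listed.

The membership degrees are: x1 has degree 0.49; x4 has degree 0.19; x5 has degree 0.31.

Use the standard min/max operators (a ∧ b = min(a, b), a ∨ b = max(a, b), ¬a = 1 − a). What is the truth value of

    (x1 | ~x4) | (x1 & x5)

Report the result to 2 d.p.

~x4 = 1 − 0.19 = 0.81
x1 | ~x4 = max(a, b) on (0.49, 0.81) = 0.81
x1 & x5 = min(a, b) on (0.49, 0.31) = 0.31
(x1 | ~x4) | (x1 & x5) = max(a, b) on (0.81, 0.31) = 0.81

0.81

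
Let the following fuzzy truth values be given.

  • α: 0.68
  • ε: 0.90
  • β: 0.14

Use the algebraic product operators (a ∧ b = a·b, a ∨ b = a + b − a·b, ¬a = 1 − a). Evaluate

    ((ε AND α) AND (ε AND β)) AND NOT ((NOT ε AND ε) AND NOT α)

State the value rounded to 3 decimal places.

0.075

ε AND α = a·b on (0.9000, 0.6800) = 0.6120
ε AND β = a·b on (0.9000, 0.1400) = 0.1260
(ε AND α) AND (ε AND β) = a·b on (0.6120, 0.1260) = 0.0771
NOT ε = 1 − 0.9000 = 0.1000
NOT ε AND ε = a·b on (0.1000, 0.9000) = 0.0900
NOT α = 1 − 0.6800 = 0.3200
(NOT ε AND ε) AND NOT α = a·b on (0.0900, 0.3200) = 0.0288
NOT ((NOT ε AND ε) AND NOT α) = 1 − 0.0288 = 0.9712
((ε AND α) AND (ε AND β)) AND NOT ((NOT ε AND ε) AND NOT α) = a·b on (0.0771, 0.9712) = 0.0749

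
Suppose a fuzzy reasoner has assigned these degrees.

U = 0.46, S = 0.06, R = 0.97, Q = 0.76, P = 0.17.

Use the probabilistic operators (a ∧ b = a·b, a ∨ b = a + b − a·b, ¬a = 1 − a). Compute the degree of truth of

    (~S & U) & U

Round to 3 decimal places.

~S = 1 − 0.0600 = 0.9400
~S & U = a·b on (0.9400, 0.4600) = 0.4324
(~S & U) & U = a·b on (0.4324, 0.4600) = 0.1989

0.199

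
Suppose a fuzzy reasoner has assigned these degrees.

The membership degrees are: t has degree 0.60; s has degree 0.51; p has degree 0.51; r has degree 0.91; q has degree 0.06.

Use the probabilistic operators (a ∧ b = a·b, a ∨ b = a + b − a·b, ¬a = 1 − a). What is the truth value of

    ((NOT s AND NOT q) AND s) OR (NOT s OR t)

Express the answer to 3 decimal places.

0.844

NOT s = 1 − 0.5100 = 0.4900
NOT q = 1 − 0.0600 = 0.9400
NOT s AND NOT q = a·b on (0.4900, 0.9400) = 0.4606
(NOT s AND NOT q) AND s = a·b on (0.4606, 0.5100) = 0.2349
NOT s = 1 − 0.5100 = 0.4900
NOT s OR t = a + b − a·b on (0.4900, 0.6000) = 0.7960
((NOT s AND NOT q) AND s) OR (NOT s OR t) = a + b − a·b on (0.2349, 0.7960) = 0.8439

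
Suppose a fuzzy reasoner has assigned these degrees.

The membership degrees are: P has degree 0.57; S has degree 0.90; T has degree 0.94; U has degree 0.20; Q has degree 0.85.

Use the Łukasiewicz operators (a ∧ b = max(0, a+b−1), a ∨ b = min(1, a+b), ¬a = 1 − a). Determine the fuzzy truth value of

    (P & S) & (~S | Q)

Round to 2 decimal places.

P & S = max(0, a+b−1) on (0.57, 0.90) = 0.47
~S = 1 − 0.90 = 0.10
~S | Q = min(1, a+b) on (0.10, 0.85) = 0.95
(P & S) & (~S | Q) = max(0, a+b−1) on (0.47, 0.95) = 0.42

0.42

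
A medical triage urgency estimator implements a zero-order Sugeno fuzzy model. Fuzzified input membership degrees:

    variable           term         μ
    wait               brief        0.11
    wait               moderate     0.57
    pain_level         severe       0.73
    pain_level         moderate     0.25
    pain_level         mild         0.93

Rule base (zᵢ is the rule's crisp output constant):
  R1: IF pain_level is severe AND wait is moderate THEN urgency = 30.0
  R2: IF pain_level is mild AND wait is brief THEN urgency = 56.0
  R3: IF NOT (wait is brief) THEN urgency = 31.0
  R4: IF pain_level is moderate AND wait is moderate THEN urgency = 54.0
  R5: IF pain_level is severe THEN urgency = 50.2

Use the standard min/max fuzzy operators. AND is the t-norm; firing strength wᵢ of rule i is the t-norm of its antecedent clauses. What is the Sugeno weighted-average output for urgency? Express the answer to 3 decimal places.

R1 (z=30.0): severe=0.73, moderate=0.57; AND[min(a, b)] → w = 0.57
R2 (z=56.0): mild=0.93, brief=0.11; AND[min(a, b)] → w = 0.11
R3 (z=31.0): ¬brief=1−0.11=0.89 → w = 0.89
R4 (z=54.0): moderate=0.25, moderate=0.57; AND[min(a, b)] → w = 0.25
R5 (z=50.2): severe=0.73 → w = 0.73
Weighted average = (0.57·30.0 + 0.11·56.0 + 0.89·31.0 + 0.25·54.0 + 0.73·50.2) / (0.57 + 0.11 + 0.89 + 0.25 + 0.73)
  = 100.9960 / 2.5500 = 39.606

39.606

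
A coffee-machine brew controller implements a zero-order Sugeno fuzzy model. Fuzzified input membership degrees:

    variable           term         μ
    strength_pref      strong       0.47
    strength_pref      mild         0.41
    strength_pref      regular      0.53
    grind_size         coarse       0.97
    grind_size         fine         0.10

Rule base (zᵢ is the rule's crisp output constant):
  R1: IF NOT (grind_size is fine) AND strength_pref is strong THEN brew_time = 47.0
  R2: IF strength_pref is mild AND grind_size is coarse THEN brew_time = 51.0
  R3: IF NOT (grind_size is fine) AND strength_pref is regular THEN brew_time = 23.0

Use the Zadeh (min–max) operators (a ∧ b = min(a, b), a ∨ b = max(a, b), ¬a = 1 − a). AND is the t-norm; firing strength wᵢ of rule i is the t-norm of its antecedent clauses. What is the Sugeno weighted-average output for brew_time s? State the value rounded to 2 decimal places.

R1 (z=47.0): ¬fine=1−0.10=0.90, strong=0.47; AND[min(a, b)] → w = 0.47
R2 (z=51.0): mild=0.41, coarse=0.97; AND[min(a, b)] → w = 0.41
R3 (z=23.0): ¬fine=1−0.10=0.90, regular=0.53; AND[min(a, b)] → w = 0.53
Weighted average = (0.47·47.0 + 0.41·51.0 + 0.53·23.0) / (0.47 + 0.41 + 0.53)
  = 55.1900 / 1.4100 = 39.14

39.14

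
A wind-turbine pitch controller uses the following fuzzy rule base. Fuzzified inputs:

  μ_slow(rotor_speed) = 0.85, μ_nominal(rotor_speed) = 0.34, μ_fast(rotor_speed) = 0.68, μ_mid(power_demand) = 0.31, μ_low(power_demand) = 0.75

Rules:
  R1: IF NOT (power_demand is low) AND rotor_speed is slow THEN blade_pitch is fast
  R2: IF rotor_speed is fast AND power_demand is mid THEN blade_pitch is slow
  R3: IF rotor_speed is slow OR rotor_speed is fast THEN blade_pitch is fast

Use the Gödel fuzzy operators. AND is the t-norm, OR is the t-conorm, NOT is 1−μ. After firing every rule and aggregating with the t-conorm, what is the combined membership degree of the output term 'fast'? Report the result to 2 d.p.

0.85

R1: ¬low=1−0.75=0.25, slow=0.85; AND[min(a, b)] → w = 0.25
R2: fast=0.68, mid=0.31; AND[min(a, b)] → w = 0.31
R3: slow=0.85, fast=0.68; OR[max(a, b)] → w = 0.85
Rules with consequent 'fast': {R1, R3} → strengths 0.25, 0.85
Aggregate via t-conorm [max(a, b)]: 0.85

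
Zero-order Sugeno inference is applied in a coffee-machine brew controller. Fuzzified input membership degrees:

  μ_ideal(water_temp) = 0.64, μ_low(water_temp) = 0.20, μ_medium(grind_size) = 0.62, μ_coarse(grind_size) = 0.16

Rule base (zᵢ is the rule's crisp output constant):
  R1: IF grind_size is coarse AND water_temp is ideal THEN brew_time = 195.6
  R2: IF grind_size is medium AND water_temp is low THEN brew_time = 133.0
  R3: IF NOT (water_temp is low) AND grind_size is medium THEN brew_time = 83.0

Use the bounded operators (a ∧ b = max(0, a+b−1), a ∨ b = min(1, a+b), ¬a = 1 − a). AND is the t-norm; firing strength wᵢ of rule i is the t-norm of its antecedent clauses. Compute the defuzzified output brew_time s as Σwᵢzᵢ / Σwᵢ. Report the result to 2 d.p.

83.00

R1 (z=195.6): coarse=0.16, ideal=0.64; AND[max(0, a+b−1)] → w = 0.00
R2 (z=133.0): medium=0.62, low=0.20; AND[max(0, a+b−1)] → w = 0.00
R3 (z=83.0): ¬low=1−0.20=0.80, medium=0.62; AND[max(0, a+b−1)] → w = 0.42
Weighted average = (0.00·195.6 + 0.00·133.0 + 0.42·83.0) / (0.00 + 0.00 + 0.42)
  = 34.8600 / 0.4200 = 83.00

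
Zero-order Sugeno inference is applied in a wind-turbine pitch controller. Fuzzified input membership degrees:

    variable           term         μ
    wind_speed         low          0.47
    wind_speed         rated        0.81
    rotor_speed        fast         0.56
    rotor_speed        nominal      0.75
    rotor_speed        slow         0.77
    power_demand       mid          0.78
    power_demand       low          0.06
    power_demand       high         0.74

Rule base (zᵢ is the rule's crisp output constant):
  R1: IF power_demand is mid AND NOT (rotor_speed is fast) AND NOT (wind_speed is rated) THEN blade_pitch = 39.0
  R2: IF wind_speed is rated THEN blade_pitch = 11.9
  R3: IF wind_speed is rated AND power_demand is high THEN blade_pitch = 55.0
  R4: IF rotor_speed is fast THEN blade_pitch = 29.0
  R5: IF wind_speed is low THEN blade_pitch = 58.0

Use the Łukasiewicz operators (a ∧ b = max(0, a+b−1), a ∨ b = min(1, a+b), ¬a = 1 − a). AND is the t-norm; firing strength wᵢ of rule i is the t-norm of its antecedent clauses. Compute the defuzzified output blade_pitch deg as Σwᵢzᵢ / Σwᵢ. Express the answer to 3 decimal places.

34.891

R1 (z=39.0): mid=0.78, ¬fast=1−0.56=0.44, ¬rated=1−0.81=0.19; AND[max(0, a+b−1)] → w = 0.00
R2 (z=11.9): rated=0.81 → w = 0.81
R3 (z=55.0): rated=0.81, high=0.74; AND[max(0, a+b−1)] → w = 0.55
R4 (z=29.0): fast=0.56 → w = 0.56
R5 (z=58.0): low=0.47 → w = 0.47
Weighted average = (0.00·39.0 + 0.81·11.9 + 0.55·55.0 + 0.56·29.0 + 0.47·58.0) / (0.00 + 0.81 + 0.55 + 0.56 + 0.47)
  = 83.3890 / 2.3900 = 34.891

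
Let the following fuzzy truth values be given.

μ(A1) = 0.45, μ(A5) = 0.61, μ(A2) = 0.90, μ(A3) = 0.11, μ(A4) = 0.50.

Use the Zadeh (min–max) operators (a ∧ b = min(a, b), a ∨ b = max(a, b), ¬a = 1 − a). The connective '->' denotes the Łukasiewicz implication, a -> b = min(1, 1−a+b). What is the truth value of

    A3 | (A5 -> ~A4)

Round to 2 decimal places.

~A4 = 1 − 0.50 = 0.50
A5 -> ~A4  [Łukasiewicz: min(1, 1−a+b)] with a=0.61, b=0.50 → 0.89
A3 | (A5 -> ~A4) = max(a, b) on (0.11, 0.89) = 0.89

0.89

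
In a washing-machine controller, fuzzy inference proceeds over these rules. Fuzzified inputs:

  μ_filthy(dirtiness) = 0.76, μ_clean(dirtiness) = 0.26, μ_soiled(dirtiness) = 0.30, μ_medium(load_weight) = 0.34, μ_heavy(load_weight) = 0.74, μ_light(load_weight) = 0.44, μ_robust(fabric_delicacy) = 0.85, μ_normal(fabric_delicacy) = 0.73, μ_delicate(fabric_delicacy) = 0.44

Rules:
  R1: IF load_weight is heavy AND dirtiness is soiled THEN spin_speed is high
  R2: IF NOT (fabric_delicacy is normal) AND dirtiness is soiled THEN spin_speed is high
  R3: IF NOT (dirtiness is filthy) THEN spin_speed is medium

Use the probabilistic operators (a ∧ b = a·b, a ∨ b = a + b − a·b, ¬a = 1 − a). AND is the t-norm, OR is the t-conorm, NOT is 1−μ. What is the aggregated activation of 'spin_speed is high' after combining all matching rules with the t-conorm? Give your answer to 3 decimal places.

R1: heavy=0.74, soiled=0.30; AND[a·b] → w = 0.2220
R2: ¬normal=1−0.73=0.27, soiled=0.30; AND[a·b] → w = 0.0810
R3: ¬filthy=1−0.76=0.24 → w = 0.2400
Rules with consequent 'high': {R1, R2} → strengths 0.2220, 0.0810
Aggregate via t-conorm [a + b − a·b]: 0.2850

0.285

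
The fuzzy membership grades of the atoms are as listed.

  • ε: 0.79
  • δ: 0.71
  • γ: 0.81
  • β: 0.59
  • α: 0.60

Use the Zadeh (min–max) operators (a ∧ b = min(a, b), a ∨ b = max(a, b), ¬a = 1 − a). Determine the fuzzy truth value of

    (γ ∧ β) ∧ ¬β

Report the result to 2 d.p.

γ ∧ β = min(a, b) on (0.81, 0.59) = 0.59
¬β = 1 − 0.59 = 0.41
(γ ∧ β) ∧ ¬β = min(a, b) on (0.59, 0.41) = 0.41

0.41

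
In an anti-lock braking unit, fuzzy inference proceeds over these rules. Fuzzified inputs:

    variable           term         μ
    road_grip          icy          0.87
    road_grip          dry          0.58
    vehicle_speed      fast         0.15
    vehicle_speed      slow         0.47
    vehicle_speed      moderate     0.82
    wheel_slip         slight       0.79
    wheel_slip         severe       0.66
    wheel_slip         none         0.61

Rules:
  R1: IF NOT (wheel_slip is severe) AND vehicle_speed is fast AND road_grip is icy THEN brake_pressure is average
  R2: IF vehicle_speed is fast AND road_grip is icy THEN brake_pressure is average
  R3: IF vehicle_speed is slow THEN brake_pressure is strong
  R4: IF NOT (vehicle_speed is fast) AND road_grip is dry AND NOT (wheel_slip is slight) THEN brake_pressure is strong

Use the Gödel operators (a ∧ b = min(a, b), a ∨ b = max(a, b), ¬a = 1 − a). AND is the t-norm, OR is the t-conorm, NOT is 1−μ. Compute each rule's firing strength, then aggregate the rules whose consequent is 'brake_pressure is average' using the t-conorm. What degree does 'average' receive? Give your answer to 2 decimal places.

R1: ¬severe=1−0.66=0.34, fast=0.15, icy=0.87; AND[min(a, b)] → w = 0.15
R2: fast=0.15, icy=0.87; AND[min(a, b)] → w = 0.15
R3: slow=0.47 → w = 0.47
R4: ¬fast=1−0.15=0.85, dry=0.58, ¬slight=1−0.79=0.21; AND[min(a, b)] → w = 0.21
Rules with consequent 'average': {R1, R2} → strengths 0.15, 0.15
Aggregate via t-conorm [max(a, b)]: 0.15

0.15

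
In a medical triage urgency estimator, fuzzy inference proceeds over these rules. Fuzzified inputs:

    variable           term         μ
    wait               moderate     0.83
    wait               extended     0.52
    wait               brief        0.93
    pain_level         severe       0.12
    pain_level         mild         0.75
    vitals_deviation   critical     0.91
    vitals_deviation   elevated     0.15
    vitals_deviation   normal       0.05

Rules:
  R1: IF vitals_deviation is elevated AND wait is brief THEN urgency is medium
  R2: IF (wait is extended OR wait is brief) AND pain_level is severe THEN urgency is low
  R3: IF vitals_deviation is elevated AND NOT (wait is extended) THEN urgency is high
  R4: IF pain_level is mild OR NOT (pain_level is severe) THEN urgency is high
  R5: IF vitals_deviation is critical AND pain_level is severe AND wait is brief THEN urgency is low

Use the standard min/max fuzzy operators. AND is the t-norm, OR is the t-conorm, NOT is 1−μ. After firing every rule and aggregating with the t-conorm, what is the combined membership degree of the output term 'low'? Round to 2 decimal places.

R1: elevated=0.15, brief=0.93; AND[min(a, b)] → w = 0.15
R2: (extended=0.52 OR brief=0.93) = 0.93; AND[min(a, b)] with severe=0.12 → w = 0.12
R3: elevated=0.15, ¬extended=1−0.52=0.48; AND[min(a, b)] → w = 0.15
R4: mild=0.75, ¬severe=1−0.12=0.88; OR[max(a, b)] → w = 0.88
R5: critical=0.91, severe=0.12, brief=0.93; AND[min(a, b)] → w = 0.12
Rules with consequent 'low': {R2, R5} → strengths 0.12, 0.12
Aggregate via t-conorm [max(a, b)]: 0.12

0.12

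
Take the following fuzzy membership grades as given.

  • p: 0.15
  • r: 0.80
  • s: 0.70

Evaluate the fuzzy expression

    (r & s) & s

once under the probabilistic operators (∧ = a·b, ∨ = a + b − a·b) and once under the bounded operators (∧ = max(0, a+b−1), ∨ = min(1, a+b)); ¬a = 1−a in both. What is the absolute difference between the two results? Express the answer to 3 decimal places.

0.192

Under probabilistic:
  r & s = a·b on (0.8000, 0.7000) = 0.5600
  (r & s) & s = a·b on (0.5600, 0.7000) = 0.3920
  → value = 0.3920
Under bounded:
  r & s = max(0, a+b−1) on (0.80, 0.70) = 0.50
  (r & s) & s = max(0, a+b−1) on (0.50, 0.70) = 0.20
  → value = 0.2000
|0.3920 − 0.2000| = 0.192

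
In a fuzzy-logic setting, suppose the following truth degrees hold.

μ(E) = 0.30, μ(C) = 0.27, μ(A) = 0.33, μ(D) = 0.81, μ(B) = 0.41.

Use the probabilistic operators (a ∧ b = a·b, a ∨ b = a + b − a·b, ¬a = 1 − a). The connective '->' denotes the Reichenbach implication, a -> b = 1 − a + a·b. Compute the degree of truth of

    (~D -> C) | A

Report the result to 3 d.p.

~D = 1 − 0.8100 = 0.1900
~D -> C  [Reichenbach: 1 − a + a·b] with a=0.1900, b=0.2700 → 0.8613
(~D -> C) | A = a + b − a·b on (0.8613, 0.3300) = 0.9071

0.907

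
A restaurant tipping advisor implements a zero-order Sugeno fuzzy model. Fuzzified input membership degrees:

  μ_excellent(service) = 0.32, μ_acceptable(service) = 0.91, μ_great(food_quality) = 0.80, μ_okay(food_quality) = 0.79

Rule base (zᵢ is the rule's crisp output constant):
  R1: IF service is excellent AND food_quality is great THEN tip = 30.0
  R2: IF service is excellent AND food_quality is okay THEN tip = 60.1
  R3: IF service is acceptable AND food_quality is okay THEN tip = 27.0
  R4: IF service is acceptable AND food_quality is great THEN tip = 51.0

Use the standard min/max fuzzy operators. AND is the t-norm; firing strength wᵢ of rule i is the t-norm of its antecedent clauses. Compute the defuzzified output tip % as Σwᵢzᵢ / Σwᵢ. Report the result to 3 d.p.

40.790

R1 (z=30.0): excellent=0.32, great=0.80; AND[min(a, b)] → w = 0.32
R2 (z=60.1): excellent=0.32, okay=0.79; AND[min(a, b)] → w = 0.32
R3 (z=27.0): acceptable=0.91, okay=0.79; AND[min(a, b)] → w = 0.79
R4 (z=51.0): acceptable=0.91, great=0.80; AND[min(a, b)] → w = 0.80
Weighted average = (0.32·30.0 + 0.32·60.1 + 0.79·27.0 + 0.80·51.0) / (0.32 + 0.32 + 0.79 + 0.80)
  = 90.9620 / 2.2300 = 40.790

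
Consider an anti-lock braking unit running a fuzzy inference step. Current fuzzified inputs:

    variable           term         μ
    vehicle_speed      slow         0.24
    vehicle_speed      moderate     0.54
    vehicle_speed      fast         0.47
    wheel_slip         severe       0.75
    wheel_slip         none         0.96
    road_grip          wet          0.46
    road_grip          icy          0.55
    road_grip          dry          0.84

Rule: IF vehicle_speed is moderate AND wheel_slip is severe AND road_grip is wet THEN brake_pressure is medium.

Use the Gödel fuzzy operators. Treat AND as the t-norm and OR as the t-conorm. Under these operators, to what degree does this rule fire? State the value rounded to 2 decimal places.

0.46

firing strength: moderate=0.54, severe=0.75, wet=0.46; AND[min(a, b)] → w = 0.46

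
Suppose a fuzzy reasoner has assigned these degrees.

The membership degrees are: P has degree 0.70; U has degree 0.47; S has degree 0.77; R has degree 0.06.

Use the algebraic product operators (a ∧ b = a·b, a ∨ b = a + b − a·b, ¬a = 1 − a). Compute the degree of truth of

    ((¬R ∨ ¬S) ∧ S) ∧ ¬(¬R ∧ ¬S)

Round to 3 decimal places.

¬R = 1 − 0.0600 = 0.9400
¬S = 1 − 0.7700 = 0.2300
¬R ∨ ¬S = a + b − a·b on (0.9400, 0.2300) = 0.9538
(¬R ∨ ¬S) ∧ S = a·b on (0.9538, 0.7700) = 0.7344
¬R = 1 − 0.0600 = 0.9400
¬S = 1 − 0.7700 = 0.2300
¬R ∧ ¬S = a·b on (0.9400, 0.2300) = 0.2162
¬(¬R ∧ ¬S) = 1 − 0.2162 = 0.7838
((¬R ∨ ¬S) ∧ S) ∧ ¬(¬R ∧ ¬S) = a·b on (0.7344, 0.7838) = 0.5756

0.576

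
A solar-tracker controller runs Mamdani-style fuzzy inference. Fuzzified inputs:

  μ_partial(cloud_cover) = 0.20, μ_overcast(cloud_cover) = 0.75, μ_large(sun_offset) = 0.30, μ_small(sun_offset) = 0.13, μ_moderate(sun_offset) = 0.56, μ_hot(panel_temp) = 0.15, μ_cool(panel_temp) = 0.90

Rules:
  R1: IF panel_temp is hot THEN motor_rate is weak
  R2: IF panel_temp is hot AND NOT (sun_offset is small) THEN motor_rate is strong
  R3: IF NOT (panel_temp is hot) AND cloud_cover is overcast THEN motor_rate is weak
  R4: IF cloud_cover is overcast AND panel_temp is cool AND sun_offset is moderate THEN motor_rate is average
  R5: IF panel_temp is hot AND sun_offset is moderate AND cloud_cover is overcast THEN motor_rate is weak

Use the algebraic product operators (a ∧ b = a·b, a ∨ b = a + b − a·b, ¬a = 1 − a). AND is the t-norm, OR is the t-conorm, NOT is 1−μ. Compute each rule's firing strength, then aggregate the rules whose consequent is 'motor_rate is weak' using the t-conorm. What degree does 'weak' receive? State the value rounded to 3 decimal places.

0.711

R1: hot=0.15 → w = 0.1500
R2: hot=0.15, ¬small=1−0.13=0.87; AND[a·b] → w = 0.1305
R3: ¬hot=1−0.15=0.85, overcast=0.75; AND[a·b] → w = 0.6375
R4: overcast=0.75, cool=0.90, moderate=0.56; AND[a·b] → w = 0.3780
R5: hot=0.15, moderate=0.56, overcast=0.75; AND[a·b] → w = 0.0630
Rules with consequent 'weak': {R1, R3, R5} → strengths 0.1500, 0.6375, 0.0630
Aggregate via t-conorm [a + b − a·b]: 0.7113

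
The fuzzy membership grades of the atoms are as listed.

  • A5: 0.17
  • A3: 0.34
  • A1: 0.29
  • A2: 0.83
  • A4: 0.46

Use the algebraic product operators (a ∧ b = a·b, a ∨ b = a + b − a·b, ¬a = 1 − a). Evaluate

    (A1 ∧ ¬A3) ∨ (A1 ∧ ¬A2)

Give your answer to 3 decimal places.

0.231

¬A3 = 1 − 0.3400 = 0.6600
A1 ∧ ¬A3 = a·b on (0.2900, 0.6600) = 0.1914
¬A2 = 1 − 0.8300 = 0.1700
A1 ∧ ¬A2 = a·b on (0.2900, 0.1700) = 0.0493
(A1 ∧ ¬A3) ∨ (A1 ∧ ¬A2) = a + b − a·b on (0.1914, 0.0493) = 0.2313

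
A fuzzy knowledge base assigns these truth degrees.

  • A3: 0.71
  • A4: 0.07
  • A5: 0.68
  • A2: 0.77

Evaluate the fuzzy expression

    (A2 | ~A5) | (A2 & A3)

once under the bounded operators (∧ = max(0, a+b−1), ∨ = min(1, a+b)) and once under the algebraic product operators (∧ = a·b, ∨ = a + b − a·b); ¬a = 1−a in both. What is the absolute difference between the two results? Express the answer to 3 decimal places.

Under bounded:
  ~A5 = 1 − 0.68 = 0.32
  A2 | ~A5 = min(1, a+b) on (0.77, 0.32) = 1.00
  A2 & A3 = max(0, a+b−1) on (0.77, 0.71) = 0.48
  (A2 | ~A5) | (A2 & A3) = min(1, a+b) on (1.00, 0.48) = 1.00
  → value = 1.0000
Under algebraic product:
  ~A5 = 1 − 0.6800 = 0.3200
  A2 | ~A5 = a + b − a·b on (0.7700, 0.3200) = 0.8436
  A2 & A3 = a·b on (0.7700, 0.7100) = 0.5467
  (A2 | ~A5) | (A2 & A3) = a + b − a·b on (0.8436, 0.5467) = 0.9291
  → value = 0.9291
|1.0000 − 0.9291| = 0.071

0.071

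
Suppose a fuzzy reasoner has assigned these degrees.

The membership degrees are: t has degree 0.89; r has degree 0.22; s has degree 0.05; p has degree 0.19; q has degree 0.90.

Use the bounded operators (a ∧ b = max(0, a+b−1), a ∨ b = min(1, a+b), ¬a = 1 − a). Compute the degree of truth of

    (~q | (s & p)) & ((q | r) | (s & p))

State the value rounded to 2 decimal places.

0.10

~q = 1 − 0.90 = 0.10
s & p = max(0, a+b−1) on (0.05, 0.19) = 0.00
~q | (s & p) = min(1, a+b) on (0.10, 0.00) = 0.10
q | r = min(1, a+b) on (0.90, 0.22) = 1.00
s & p = max(0, a+b−1) on (0.05, 0.19) = 0.00
(q | r) | (s & p) = min(1, a+b) on (1.00, 0.00) = 1.00
(~q | (s & p)) & ((q | r) | (s & p)) = max(0, a+b−1) on (0.10, 1.00) = 0.10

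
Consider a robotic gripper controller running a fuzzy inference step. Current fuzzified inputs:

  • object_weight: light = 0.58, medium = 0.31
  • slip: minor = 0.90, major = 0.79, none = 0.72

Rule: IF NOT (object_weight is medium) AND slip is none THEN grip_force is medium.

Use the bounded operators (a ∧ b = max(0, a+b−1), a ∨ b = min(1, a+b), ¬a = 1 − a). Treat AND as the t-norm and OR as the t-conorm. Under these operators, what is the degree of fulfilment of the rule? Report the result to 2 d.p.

0.41

firing strength: ¬medium=1−0.31=0.69, none=0.72; AND[max(0, a+b−1)] → w = 0.41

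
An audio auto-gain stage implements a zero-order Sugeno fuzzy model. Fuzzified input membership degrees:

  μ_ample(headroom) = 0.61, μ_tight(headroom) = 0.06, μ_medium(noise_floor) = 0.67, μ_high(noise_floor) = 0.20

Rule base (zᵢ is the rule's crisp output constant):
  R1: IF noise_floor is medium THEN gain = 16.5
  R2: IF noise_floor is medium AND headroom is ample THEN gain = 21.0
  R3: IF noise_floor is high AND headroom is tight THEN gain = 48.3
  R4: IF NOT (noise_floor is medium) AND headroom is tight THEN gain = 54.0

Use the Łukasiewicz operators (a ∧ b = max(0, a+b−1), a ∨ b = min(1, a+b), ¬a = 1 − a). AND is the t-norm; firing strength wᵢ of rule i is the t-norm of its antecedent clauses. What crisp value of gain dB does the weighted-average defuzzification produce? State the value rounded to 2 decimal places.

17.83

R1 (z=16.5): medium=0.67 → w = 0.67
R2 (z=21.0): medium=0.67, ample=0.61; AND[max(0, a+b−1)] → w = 0.28
R3 (z=48.3): high=0.20, tight=0.06; AND[max(0, a+b−1)] → w = 0.00
R4 (z=54.0): ¬medium=1−0.67=0.33, tight=0.06; AND[max(0, a+b−1)] → w = 0.00
Weighted average = (0.67·16.5 + 0.28·21.0 + 0.00·48.3 + 0.00·54.0) / (0.67 + 0.28 + 0.00 + 0.00)
  = 16.9350 / 0.9500 = 17.83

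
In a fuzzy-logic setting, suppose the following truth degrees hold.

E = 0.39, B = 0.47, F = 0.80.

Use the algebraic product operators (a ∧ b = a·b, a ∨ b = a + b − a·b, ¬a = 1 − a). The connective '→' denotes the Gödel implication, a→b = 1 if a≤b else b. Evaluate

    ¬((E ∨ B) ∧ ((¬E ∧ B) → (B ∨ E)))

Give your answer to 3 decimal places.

0.323

E ∨ B = a + b − a·b on (0.3900, 0.4700) = 0.6767
¬E = 1 − 0.3900 = 0.6100
¬E ∧ B = a·b on (0.6100, 0.4700) = 0.2867
B ∨ E = a + b − a·b on (0.4700, 0.3900) = 0.6767
(¬E ∧ B) → (B ∨ E)  [Gödel: 1 if a≤b else b] with a=0.2867, b=0.6767 → 1.0000
(E ∨ B) ∧ ((¬E ∧ B) → (B ∨ E)) = a·b on (0.6767, 1.0000) = 0.6767
¬((E ∨ B) ∧ ((¬E ∧ B) → (B ∨ E))) = 1 − 0.6767 = 0.3233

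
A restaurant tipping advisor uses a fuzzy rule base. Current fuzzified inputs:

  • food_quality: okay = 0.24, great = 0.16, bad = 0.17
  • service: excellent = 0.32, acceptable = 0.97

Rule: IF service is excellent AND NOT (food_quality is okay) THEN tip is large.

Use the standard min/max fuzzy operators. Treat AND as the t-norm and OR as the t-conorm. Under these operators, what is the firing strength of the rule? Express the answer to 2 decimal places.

0.32

firing strength: excellent=0.32, ¬okay=1−0.24=0.76; AND[min(a, b)] → w = 0.32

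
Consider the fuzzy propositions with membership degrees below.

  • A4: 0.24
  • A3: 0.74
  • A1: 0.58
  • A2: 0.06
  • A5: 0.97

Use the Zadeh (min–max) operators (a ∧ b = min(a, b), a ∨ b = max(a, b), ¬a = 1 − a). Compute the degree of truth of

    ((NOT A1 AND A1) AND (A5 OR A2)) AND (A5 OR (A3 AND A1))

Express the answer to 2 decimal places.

NOT A1 = 1 − 0.58 = 0.42
NOT A1 AND A1 = min(a, b) on (0.42, 0.58) = 0.42
A5 OR A2 = max(a, b) on (0.97, 0.06) = 0.97
(NOT A1 AND A1) AND (A5 OR A2) = min(a, b) on (0.42, 0.97) = 0.42
A3 AND A1 = min(a, b) on (0.74, 0.58) = 0.58
A5 OR (A3 AND A1) = max(a, b) on (0.97, 0.58) = 0.97
((NOT A1 AND A1) AND (A5 OR A2)) AND (A5 OR (A3 AND A1)) = min(a, b) on (0.42, 0.97) = 0.42

0.42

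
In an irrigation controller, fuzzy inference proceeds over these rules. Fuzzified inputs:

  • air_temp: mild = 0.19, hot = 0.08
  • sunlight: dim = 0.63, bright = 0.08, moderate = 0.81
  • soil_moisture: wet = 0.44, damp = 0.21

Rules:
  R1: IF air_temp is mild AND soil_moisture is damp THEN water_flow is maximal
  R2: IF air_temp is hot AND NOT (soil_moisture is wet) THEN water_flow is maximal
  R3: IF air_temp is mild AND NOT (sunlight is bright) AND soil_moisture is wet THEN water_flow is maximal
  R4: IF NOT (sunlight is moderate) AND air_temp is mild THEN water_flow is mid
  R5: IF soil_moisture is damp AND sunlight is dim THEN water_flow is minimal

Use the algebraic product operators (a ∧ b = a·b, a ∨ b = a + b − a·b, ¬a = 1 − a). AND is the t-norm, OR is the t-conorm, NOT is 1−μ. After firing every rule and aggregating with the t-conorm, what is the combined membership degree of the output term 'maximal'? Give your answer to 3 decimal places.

R1: mild=0.19, damp=0.21; AND[a·b] → w = 0.0399
R2: hot=0.08, ¬wet=1−0.44=0.56; AND[a·b] → w = 0.0448
R3: mild=0.19, ¬bright=1−0.08=0.92, wet=0.44; AND[a·b] → w = 0.0769
R4: ¬moderate=1−0.81=0.19, mild=0.19; AND[a·b] → w = 0.0361
R5: damp=0.21, dim=0.63; AND[a·b] → w = 0.1323
Rules with consequent 'maximal': {R1, R2, R3} → strengths 0.0399, 0.0448, 0.0769
Aggregate via t-conorm [a + b − a·b]: 0.1534

0.153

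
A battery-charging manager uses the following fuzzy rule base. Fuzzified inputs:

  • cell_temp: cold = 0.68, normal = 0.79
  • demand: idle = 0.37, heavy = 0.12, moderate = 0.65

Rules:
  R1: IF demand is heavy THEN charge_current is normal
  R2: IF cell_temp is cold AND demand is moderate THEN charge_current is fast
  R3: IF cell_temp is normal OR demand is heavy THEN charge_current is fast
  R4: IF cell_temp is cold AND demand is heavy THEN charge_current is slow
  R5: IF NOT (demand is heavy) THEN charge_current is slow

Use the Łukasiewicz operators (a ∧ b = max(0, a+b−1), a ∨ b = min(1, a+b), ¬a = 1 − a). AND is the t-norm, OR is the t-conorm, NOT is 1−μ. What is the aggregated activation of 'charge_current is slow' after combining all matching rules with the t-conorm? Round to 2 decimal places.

0.88

R1: heavy=0.12 → w = 0.12
R2: cold=0.68, moderate=0.65; AND[max(0, a+b−1)] → w = 0.33
R3: normal=0.79, heavy=0.12; OR[min(1, a+b)] → w = 0.91
R4: cold=0.68, heavy=0.12; AND[max(0, a+b−1)] → w = 0.00
R5: ¬heavy=1−0.12=0.88 → w = 0.88
Rules with consequent 'slow': {R4, R5} → strengths 0.00, 0.88
Aggregate via t-conorm [min(1, a+b)]: 0.88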